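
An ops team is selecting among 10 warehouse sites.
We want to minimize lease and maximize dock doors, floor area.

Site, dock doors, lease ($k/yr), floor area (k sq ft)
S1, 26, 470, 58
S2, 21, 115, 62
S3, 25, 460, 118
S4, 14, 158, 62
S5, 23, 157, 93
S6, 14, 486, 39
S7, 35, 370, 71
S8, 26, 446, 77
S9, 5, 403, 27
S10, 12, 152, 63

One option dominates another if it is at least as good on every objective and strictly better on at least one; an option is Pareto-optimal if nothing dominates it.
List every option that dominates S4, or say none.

S2, S5

S2: dock doors 21≥14, lease 115≤158, floor area 62≥62 — dominates S4.
S5: dock doors 23≥14, lease 157≤158, floor area 93≥62 — dominates S4.
Others (S1, S3, S6, S7, S8, S9, S10) are each worse than S4 on at least one objective.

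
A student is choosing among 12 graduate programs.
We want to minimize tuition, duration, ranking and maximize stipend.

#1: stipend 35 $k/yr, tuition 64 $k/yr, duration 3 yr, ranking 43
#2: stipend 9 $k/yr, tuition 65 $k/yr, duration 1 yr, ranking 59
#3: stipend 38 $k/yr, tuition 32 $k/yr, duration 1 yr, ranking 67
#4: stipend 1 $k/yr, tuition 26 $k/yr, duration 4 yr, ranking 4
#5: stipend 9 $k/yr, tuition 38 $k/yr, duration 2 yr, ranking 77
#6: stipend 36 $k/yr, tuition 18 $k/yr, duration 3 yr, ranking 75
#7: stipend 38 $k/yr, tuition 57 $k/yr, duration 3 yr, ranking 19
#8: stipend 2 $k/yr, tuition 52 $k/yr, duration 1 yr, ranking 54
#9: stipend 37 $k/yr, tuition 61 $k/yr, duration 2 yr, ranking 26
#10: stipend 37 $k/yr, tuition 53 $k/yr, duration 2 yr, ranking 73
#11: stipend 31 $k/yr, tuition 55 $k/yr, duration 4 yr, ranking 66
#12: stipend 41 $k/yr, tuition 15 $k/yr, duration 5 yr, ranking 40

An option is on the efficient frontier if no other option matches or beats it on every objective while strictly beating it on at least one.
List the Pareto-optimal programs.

#2, #3, #4, #6, #7, #8, #9, #11, #12

#1: dominated by #7 (stipend 38≥35, tuition 57≤64, duration 3≤3, ranking 19≤43).
#2: not dominated.
#3: not dominated.
#4: not dominated (best ranking).
#5: dominated by #3 (stipend 38≥9, tuition 32≤38, duration 1≤2, ranking 67≤77).
#6: not dominated.
#7: not dominated.
#8: not dominated.
#9: not dominated.
#10: dominated by #3 (stipend 38≥37, tuition 32≤53, duration 1≤2, ranking 67≤73).
#11: not dominated.
#12: not dominated (best stipend).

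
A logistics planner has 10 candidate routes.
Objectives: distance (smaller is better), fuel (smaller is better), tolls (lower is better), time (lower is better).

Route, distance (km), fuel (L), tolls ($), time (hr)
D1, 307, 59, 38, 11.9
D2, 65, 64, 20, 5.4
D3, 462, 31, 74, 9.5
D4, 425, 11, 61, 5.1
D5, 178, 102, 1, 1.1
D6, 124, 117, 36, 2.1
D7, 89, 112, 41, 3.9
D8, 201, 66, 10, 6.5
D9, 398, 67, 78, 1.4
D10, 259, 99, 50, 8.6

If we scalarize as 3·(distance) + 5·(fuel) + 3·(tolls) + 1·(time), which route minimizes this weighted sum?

D1: 3·307 + 5·59 + 3·38 + 1·11.9 = 1341.9
D2: 3·65 + 5·64 + 3·20 + 1·5.4 = 580.4
D3: 3·462 + 5·31 + 3·74 + 1·9.5 = 1772.5
D4: 3·425 + 5·11 + 3·61 + 1·5.1 = 1518.1
D5: 3·178 + 5·102 + 3·1 + 1·1.1 = 1048.1
D6: 3·124 + 5·117 + 3·36 + 1·2.1 = 1067.1
D7: 3·89 + 5·112 + 3·41 + 1·3.9 = 953.9
D8: 3·201 + 5·66 + 3·10 + 1·6.5 = 969.5
D9: 3·398 + 5·67 + 3·78 + 1·1.4 = 1764.4
D10: 3·259 + 5·99 + 3·50 + 1·8.6 = 1430.6
Lowest: D2 at 580.4.

D2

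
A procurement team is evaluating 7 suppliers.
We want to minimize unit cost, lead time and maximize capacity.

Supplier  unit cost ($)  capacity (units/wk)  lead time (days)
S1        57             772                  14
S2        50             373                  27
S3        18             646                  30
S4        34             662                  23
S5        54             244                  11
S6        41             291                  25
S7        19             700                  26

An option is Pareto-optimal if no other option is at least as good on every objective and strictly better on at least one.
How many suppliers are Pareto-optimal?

5

S1: not dominated (best capacity).
S2: dominated by S4 (unit cost 34≤50, capacity 662≥373, lead time 23≤27).
S3: not dominated (best unit cost).
S4: not dominated.
S5: not dominated (best lead time).
S6: dominated by S4 (unit cost 34≤41, capacity 662≥291, lead time 23≤25).
S7: not dominated.
Pareto-optimal: S1, S3, S4, S5, S7 → 5.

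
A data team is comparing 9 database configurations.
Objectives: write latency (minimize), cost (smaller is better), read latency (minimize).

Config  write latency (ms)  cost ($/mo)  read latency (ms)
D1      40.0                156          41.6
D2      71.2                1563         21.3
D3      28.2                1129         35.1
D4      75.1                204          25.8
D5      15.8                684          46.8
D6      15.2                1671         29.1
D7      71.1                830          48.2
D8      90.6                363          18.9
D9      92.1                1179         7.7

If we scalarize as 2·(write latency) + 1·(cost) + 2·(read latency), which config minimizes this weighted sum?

D1: 2·40.0 + 1·156 + 2·41.6 = 319.2
D2: 2·71.2 + 1·1563 + 2·21.3 = 1748.0
D3: 2·28.2 + 1·1129 + 2·35.1 = 1255.6
D4: 2·75.1 + 1·204 + 2·25.8 = 405.8
D5: 2·15.8 + 1·684 + 2·46.8 = 809.2
D6: 2·15.2 + 1·1671 + 2·29.1 = 1759.6
D7: 2·71.1 + 1·830 + 2·48.2 = 1068.6
D8: 2·90.6 + 1·363 + 2·18.9 = 582.0
D9: 2·92.1 + 1·1179 + 2·7.7 = 1378.6
Lowest: D1 at 319.2.

D1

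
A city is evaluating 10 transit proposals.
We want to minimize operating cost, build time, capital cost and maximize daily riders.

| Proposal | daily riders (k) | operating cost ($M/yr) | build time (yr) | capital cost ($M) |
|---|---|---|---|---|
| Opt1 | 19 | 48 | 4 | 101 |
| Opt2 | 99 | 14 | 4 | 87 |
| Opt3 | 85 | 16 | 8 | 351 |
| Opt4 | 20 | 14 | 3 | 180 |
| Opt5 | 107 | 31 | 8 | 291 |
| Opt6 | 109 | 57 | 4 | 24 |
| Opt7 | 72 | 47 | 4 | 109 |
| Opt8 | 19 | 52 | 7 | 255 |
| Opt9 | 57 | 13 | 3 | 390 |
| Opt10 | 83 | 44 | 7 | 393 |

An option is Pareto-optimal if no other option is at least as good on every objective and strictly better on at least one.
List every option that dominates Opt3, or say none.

Opt2: daily riders 99≥85, operating cost 14≤16, build time 4≤8, capital cost 87≤351 — dominates Opt3.
Others (Opt1, Opt4, Opt5, Opt6, Opt7, Opt8, Opt9, Opt10) are each worse than Opt3 on at least one objective.

Opt2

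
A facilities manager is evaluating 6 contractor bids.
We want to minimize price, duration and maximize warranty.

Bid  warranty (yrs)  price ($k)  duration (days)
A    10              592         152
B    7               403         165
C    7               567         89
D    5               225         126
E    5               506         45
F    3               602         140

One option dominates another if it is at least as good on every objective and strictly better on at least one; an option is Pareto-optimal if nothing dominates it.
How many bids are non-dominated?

5

A: not dominated (best warranty).
B: not dominated.
C: not dominated.
D: not dominated (best price).
E: not dominated (best duration).
F: dominated by C (warranty 7≥3, price 567≤602, duration 89≤140).
Pareto-optimal: A, B, C, D, E → 5.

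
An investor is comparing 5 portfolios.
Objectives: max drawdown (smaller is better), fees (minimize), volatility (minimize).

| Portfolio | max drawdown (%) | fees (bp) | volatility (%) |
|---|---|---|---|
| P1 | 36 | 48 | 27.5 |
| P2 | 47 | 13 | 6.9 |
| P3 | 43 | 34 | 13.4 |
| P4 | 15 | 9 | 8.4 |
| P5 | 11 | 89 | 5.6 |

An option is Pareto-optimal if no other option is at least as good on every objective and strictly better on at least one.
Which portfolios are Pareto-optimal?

P2, P4, P5

P1: dominated by P4 (max drawdown 15≤36, fees 9≤48, volatility 8.4≤27.5).
P2: not dominated.
P3: dominated by P4 (max drawdown 15≤43, fees 9≤34, volatility 8.4≤13.4).
P4: not dominated (best fees).
P5: not dominated (best max drawdown).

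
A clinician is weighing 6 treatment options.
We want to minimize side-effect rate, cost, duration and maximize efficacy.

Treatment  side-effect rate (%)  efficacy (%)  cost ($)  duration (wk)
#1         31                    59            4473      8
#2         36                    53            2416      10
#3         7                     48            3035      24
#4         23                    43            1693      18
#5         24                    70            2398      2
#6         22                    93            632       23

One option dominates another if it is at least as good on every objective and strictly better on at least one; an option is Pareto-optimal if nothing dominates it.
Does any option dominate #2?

Yes

#5 vs #2: side-effect rate 24≤36, efficacy 70≥53, cost 2398≤2416, duration 2≤10 — #5 is at least as good on every objective and strictly better on at least one, so #5 dominates #2.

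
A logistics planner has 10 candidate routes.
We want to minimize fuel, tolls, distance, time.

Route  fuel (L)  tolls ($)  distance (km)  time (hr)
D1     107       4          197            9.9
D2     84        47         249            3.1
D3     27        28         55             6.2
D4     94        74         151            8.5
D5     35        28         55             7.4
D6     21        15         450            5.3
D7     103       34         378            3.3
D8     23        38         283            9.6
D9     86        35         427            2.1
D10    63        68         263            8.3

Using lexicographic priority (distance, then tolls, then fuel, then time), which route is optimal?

D3

First minimize distance: best is 55, kept {D3, D5}.
Then minimize tolls: best is 28, kept {D3, D5}.
Then minimize fuel: best is 27, kept {D3}.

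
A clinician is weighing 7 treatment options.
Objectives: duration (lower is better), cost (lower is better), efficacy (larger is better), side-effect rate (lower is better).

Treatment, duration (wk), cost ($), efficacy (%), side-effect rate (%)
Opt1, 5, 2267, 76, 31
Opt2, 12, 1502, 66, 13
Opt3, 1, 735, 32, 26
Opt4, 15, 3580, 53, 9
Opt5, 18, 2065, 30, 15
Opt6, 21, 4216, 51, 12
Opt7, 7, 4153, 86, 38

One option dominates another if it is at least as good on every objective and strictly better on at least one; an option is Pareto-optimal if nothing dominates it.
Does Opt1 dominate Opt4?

Opt1 vs Opt4: Opt1 is worse on side-effect rate (31 vs 9), so it does not dominate Opt4.

No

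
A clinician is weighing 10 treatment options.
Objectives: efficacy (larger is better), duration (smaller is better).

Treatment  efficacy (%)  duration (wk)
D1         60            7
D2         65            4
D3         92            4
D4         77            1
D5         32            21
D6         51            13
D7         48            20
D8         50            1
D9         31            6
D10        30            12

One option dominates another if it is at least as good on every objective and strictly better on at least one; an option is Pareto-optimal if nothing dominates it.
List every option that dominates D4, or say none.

D1: worse on efficacy (60 vs 77).
D2: worse on efficacy (65 vs 77).
D3: worse on duration (4 vs 1).
D5: worse on efficacy (32 vs 77).
D6: worse on efficacy (51 vs 77).
D7: worse on efficacy (48 vs 77).
D8: worse on efficacy (50 vs 77).
D9: worse on efficacy (31 vs 77).
D10: worse on efficacy (30 vs 77).
No option dominates D4.

none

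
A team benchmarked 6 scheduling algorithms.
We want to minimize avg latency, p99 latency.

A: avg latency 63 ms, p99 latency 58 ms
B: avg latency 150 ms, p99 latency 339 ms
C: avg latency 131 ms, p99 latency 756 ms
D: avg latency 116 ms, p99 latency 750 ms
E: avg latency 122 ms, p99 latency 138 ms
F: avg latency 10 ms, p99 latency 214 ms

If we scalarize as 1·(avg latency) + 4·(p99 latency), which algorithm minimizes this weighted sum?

A: 1·63 + 4·58 = 295
B: 1·150 + 4·339 = 1506
C: 1·131 + 4·756 = 3155
D: 1·116 + 4·750 = 3116
E: 1·122 + 4·138 = 674
F: 1·10 + 4·214 = 866
Lowest: A at 295.

A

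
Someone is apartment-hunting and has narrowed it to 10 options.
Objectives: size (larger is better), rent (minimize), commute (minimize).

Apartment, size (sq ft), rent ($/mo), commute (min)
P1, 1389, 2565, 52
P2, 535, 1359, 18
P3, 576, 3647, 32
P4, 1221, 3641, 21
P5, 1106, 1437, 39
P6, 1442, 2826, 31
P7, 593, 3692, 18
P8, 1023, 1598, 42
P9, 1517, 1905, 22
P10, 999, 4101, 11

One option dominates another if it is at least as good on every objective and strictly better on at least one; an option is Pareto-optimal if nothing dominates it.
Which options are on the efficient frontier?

P2, P4, P5, P7, P9, P10

P1: dominated by P9 (size 1517≥1389, rent 1905≤2565, commute 22≤52).
P2: not dominated (best rent).
P3: dominated by P4 (size 1221≥576, rent 3641≤3647, commute 21≤32).
P4: not dominated.
P5: not dominated.
P6: dominated by P9 (size 1517≥1442, rent 1905≤2826, commute 22≤31).
P7: not dominated.
P8: dominated by P5 (size 1106≥1023, rent 1437≤1598, commute 39≤42).
P9: not dominated (best size).
P10: not dominated (best commute).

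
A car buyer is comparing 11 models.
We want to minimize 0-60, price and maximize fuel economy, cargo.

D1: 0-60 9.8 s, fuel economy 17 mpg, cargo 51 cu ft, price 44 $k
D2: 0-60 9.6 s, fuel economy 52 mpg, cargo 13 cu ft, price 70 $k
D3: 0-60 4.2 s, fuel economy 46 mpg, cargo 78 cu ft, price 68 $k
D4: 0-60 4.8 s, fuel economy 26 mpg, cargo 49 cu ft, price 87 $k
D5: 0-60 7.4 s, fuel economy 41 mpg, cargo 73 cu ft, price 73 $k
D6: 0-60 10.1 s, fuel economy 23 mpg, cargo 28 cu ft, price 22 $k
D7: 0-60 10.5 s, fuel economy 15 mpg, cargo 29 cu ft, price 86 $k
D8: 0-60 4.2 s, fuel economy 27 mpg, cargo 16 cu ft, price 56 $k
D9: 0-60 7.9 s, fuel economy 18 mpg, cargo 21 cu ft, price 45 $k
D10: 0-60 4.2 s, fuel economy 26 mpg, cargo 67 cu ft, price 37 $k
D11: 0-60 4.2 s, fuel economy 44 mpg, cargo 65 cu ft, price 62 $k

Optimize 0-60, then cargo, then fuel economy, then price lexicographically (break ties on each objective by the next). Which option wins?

D3

First minimize 0-60: best is 4.2, kept {D3, D8, D10, D11}.
Then maximize cargo: best is 78, kept {D3}.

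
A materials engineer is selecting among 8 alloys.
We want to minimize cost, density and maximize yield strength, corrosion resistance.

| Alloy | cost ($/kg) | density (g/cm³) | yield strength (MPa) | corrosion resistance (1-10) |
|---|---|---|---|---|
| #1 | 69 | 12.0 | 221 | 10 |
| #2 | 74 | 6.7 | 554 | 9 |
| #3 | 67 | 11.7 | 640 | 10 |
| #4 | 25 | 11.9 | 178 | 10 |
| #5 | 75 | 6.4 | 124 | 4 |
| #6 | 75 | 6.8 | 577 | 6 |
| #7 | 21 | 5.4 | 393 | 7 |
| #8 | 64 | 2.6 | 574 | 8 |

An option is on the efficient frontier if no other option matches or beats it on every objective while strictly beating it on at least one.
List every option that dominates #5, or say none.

#7: cost 21≤75, density 5.4≤6.4, yield strength 393≥124, corrosion resistance 7≥4 — dominates #5.
#8: cost 64≤75, density 2.6≤6.4, yield strength 574≥124, corrosion resistance 8≥4 — dominates #5.
Others (#1, #2, #3, #4, #6) are each worse than #5 on at least one objective.

#7, #8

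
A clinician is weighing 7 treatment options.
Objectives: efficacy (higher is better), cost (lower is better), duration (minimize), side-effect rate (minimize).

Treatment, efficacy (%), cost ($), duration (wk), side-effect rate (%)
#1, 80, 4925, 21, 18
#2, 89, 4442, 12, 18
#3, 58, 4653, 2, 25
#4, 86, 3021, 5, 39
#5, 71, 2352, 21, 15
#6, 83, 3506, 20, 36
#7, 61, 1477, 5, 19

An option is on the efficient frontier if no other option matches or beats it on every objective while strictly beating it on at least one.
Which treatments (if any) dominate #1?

#2: efficacy 89≥80, cost 4442≤4925, duration 12≤21, side-effect rate 18≤18 — dominates #1.
Others (#3, #4, #5, #6, #7) are each worse than #1 on at least one objective.

#2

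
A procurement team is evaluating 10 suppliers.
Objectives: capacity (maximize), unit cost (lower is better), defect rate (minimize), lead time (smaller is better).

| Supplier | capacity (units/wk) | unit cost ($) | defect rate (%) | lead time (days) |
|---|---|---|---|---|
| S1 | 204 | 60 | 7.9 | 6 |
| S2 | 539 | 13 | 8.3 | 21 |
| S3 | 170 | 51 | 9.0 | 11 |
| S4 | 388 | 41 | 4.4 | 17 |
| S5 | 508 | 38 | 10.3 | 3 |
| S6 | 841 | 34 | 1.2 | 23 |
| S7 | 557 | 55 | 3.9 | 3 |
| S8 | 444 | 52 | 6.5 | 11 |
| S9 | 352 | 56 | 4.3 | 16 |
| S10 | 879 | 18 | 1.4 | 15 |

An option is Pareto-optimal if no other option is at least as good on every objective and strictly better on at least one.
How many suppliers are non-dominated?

S1: dominated by S7 (capacity 557≥204, unit cost 55≤60, defect rate 3.9≤7.9, lead time 3≤6).
S2: not dominated (best unit cost).
S3: not dominated.
S4: dominated by S10 (capacity 879≥388, unit cost 18≤41, defect rate 1.4≤4.4, lead time 15≤17).
S5: not dominated.
S6: not dominated (best defect rate).
S7: not dominated.
S8: not dominated.
S9: dominated by S7 (capacity 557≥352, unit cost 55≤56, defect rate 3.9≤4.3, lead time 3≤16).
S10: not dominated (best capacity).
Pareto-optimal: S2, S3, S5, S6, S7, S8, S10 → 7.

7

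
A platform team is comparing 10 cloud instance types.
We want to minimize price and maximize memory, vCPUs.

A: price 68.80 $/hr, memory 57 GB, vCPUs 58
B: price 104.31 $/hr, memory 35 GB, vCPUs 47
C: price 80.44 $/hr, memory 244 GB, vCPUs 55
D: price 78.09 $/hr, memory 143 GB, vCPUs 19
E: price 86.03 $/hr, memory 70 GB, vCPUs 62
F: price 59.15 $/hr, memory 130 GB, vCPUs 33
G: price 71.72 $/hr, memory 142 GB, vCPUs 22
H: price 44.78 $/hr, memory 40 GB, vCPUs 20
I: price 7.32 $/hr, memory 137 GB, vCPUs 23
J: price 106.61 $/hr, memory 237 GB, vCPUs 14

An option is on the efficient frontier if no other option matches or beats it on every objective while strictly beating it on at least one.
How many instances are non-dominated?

7

A: not dominated.
B: dominated by A (price 68.80≤104.31, memory 57≥35, vCPUs 58≥47).
C: not dominated (best memory).
D: not dominated.
E: not dominated (best vCPUs).
F: not dominated.
G: not dominated.
H: dominated by I (price 7.32≤44.78, memory 137≥40, vCPUs 23≥20).
I: not dominated (best price).
J: dominated by C (price 80.44≤106.61, memory 244≥237, vCPUs 55≥14).
Pareto-optimal: A, C, D, E, F, G, I → 7.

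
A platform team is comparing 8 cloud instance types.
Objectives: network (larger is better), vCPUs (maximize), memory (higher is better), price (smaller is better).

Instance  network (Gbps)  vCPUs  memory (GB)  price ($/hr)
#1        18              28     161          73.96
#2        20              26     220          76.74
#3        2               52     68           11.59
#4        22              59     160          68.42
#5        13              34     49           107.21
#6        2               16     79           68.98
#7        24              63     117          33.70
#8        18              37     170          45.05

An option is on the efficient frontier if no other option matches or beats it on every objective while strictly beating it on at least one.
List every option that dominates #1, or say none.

#8

#8: network 18≥18, vCPUs 37≥28, memory 170≥161, price 45.05≤73.96 — dominates #1.
Others (#2, #3, #4, #5, #6, #7) are each worse than #1 on at least one objective.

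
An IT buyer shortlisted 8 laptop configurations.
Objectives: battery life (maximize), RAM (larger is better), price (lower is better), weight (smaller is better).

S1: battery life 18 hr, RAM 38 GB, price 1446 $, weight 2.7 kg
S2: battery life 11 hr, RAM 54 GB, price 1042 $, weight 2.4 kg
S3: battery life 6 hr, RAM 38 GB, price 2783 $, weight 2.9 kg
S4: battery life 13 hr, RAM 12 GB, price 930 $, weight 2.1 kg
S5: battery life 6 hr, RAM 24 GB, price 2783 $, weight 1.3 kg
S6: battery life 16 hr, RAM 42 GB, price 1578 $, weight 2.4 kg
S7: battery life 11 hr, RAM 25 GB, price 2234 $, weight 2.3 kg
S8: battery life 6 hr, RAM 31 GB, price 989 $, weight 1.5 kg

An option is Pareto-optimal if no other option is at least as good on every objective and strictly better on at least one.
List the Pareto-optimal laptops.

S1: not dominated (best battery life).
S2: not dominated (best RAM).
S3: dominated by S1 (battery life 18≥6, RAM 38≥38, price 1446≤2783, weight 2.7≤2.9).
S4: not dominated (best price).
S5: not dominated (best weight).
S6: not dominated.
S7: not dominated.
S8: not dominated.

S1, S2, S4, S5, S6, S7, S8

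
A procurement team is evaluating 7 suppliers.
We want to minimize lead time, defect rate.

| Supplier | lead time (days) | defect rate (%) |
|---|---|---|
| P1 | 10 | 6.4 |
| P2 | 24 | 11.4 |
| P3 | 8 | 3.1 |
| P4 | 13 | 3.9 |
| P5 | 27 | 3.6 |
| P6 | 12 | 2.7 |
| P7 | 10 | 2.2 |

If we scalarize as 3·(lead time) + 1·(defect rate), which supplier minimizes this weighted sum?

P3

P1: 3·10 + 1·6.4 = 36.4
P2: 3·24 + 1·11.4 = 83.4
P3: 3·8 + 1·3.1 = 27.1
P4: 3·13 + 1·3.9 = 42.9
P5: 3·27 + 1·3.6 = 84.6
P6: 3·12 + 1·2.7 = 38.7
P7: 3·10 + 1·2.2 = 32.2
Lowest: P3 at 27.1.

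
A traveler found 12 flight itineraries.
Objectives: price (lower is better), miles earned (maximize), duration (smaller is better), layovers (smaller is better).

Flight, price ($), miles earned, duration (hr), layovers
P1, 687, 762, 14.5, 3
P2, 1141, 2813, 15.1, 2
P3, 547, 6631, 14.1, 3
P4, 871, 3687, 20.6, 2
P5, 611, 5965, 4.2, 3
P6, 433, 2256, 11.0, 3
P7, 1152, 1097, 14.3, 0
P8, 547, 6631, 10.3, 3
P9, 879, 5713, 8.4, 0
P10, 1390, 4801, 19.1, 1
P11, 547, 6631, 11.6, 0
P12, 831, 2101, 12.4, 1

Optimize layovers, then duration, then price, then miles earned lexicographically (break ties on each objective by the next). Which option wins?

First minimize layovers: best is 0, kept {P7, P9, P11}.
Then minimize duration: best is 8.4, kept {P9}.

P9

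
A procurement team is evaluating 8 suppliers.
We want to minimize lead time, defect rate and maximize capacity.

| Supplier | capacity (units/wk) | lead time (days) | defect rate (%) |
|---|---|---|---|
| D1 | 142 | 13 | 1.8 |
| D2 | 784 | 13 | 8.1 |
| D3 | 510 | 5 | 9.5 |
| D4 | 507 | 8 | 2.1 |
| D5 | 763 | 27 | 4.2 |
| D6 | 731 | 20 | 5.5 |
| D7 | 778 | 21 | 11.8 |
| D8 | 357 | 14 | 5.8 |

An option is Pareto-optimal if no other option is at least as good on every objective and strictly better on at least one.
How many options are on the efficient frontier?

6

D1: not dominated (best defect rate).
D2: not dominated (best capacity).
D3: not dominated (best lead time).
D4: not dominated.
D5: not dominated.
D6: not dominated.
D7: dominated by D2 (capacity 784≥778, lead time 13≤21, defect rate 8.1≤11.8).
D8: dominated by D4 (capacity 507≥357, lead time 8≤14, defect rate 2.1≤5.8).
Pareto-optimal: D1, D2, D3, D4, D5, D6 → 6.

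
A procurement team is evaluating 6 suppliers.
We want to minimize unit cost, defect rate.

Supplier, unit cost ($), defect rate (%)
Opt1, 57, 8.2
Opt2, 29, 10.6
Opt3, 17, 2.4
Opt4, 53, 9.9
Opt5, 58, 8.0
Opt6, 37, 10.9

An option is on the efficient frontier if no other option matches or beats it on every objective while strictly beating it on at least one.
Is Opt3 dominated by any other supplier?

No

Opt1: worse on unit cost (57 vs 17).
Opt2: worse on unit cost (29 vs 17).
Opt4: worse on unit cost (53 vs 17).
Opt5: worse on unit cost (58 vs 17).
Opt6: worse on unit cost (37 vs 17).
No option is at least as good as Opt3 on every objective and strictly better on one.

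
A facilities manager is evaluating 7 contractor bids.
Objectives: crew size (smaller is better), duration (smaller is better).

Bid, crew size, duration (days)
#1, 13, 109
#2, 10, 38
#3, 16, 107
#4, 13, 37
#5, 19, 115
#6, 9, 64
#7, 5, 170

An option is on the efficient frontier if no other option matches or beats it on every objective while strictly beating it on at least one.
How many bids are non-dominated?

4

#1: dominated by #2 (crew size 10≤13, duration 38≤109).
#2: not dominated.
#3: dominated by #2 (crew size 10≤16, duration 38≤107).
#4: not dominated (best duration).
#5: dominated by #1 (crew size 13≤19, duration 109≤115).
#6: not dominated.
#7: not dominated (best crew size).
Pareto-optimal: #2, #4, #6, #7 → 4.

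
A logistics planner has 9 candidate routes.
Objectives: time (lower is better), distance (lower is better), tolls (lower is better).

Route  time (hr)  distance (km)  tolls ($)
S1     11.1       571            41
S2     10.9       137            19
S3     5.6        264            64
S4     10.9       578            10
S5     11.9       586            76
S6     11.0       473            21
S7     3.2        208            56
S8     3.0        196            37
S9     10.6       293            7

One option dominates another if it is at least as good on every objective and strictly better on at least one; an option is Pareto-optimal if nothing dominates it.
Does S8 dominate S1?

S8 vs S1: time 3.0≤11.1, distance 196≤571, tolls 37≤41 — S8 is at least as good on every objective with at least one strict improvement.

Yes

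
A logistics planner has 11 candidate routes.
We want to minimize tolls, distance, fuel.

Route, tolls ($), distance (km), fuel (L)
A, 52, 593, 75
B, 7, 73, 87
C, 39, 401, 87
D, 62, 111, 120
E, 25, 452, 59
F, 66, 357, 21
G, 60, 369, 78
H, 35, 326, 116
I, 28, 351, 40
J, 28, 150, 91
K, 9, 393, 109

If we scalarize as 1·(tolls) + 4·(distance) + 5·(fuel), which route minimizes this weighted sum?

B

A: 1·52 + 4·593 + 5·75 = 2799
B: 1·7 + 4·73 + 5·87 = 734
C: 1·39 + 4·401 + 5·87 = 2078
D: 1·62 + 4·111 + 5·120 = 1106
E: 1·25 + 4·452 + 5·59 = 2128
F: 1·66 + 4·357 + 5·21 = 1599
G: 1·60 + 4·369 + 5·78 = 1926
H: 1·35 + 4·326 + 5·116 = 1919
I: 1·28 + 4·351 + 5·40 = 1632
J: 1·28 + 4·150 + 5·91 = 1083
K: 1·9 + 4·393 + 5·109 = 2126
Lowest: B at 734.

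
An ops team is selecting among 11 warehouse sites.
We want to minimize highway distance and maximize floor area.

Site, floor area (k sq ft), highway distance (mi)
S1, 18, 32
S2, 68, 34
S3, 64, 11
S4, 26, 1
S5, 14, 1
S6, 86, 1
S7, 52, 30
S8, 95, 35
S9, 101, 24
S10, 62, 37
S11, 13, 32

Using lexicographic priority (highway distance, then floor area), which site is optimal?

First minimize highway distance: best is 1, kept {S4, S5, S6}.
Then maximize floor area: best is 86, kept {S6}.

S6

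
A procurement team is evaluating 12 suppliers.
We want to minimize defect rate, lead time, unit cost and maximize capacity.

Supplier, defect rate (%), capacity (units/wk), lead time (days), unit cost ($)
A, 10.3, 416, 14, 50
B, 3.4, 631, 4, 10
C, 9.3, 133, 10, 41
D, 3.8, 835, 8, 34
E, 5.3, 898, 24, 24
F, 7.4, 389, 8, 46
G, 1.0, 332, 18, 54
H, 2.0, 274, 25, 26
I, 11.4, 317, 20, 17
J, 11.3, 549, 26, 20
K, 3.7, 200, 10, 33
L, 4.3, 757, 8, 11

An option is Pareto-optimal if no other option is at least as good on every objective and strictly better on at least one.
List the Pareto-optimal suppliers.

B, D, E, G, H, L

A: dominated by B (defect rate 3.4≤10.3, capacity 631≥416, lead time 4≤14, unit cost 10≤50).
B: not dominated (best lead time).
C: dominated by B (defect rate 3.4≤9.3, capacity 631≥133, lead time 4≤10, unit cost 10≤41).
D: not dominated.
E: not dominated (best capacity).
F: dominated by B (defect rate 3.4≤7.4, capacity 631≥389, lead time 4≤8, unit cost 10≤46).
G: not dominated (best defect rate).
H: not dominated.
I: dominated by B (defect rate 3.4≤11.4, capacity 631≥317, lead time 4≤20, unit cost 10≤17).
J: dominated by B (defect rate 3.4≤11.3, capacity 631≥549, lead time 4≤26, unit cost 10≤20).
K: dominated by B (defect rate 3.4≤3.7, capacity 631≥200, lead time 4≤10, unit cost 10≤33).
L: not dominated.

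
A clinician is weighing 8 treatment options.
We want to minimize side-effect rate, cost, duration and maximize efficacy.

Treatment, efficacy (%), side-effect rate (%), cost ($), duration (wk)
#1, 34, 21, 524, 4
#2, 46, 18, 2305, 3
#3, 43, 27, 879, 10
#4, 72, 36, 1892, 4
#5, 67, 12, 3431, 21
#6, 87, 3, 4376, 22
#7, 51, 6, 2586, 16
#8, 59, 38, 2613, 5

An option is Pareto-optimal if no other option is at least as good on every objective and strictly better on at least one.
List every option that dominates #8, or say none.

#4

#4: efficacy 72≥59, side-effect rate 36≤38, cost 1892≤2613, duration 4≤5 — dominates #8.
Others (#1, #2, #3, #5, #6, #7) are each worse than #8 on at least one objective.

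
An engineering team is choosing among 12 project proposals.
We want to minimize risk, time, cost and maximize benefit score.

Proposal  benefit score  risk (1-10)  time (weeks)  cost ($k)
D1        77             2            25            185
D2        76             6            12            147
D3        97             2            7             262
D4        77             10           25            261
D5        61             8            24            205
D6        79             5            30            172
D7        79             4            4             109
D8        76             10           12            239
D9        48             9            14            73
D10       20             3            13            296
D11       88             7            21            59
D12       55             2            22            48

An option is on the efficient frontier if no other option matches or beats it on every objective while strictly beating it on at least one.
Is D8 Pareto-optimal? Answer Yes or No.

No

D2 vs D8: benefit score 76≥76, risk 6≤10, time 12≤12, cost 147≤239 — D2 is at least as good on every objective and strictly better on at least one, so D2 dominates D8.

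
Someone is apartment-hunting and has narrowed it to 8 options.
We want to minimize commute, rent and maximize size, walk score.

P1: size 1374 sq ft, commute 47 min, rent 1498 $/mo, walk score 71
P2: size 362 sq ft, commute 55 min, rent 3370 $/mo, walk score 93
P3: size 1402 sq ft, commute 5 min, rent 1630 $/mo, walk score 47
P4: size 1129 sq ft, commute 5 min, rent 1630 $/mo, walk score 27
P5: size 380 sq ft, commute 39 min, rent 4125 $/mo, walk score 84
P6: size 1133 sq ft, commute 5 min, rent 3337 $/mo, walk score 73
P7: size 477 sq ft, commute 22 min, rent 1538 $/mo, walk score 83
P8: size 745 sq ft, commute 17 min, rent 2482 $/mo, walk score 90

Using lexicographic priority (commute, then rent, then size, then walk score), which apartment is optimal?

First minimize commute: best is 5, kept {P3, P4, P6}.
Then minimize rent: best is 1630, kept {P3, P4}.
Then maximize size: best is 1402, kept {P3}.

P3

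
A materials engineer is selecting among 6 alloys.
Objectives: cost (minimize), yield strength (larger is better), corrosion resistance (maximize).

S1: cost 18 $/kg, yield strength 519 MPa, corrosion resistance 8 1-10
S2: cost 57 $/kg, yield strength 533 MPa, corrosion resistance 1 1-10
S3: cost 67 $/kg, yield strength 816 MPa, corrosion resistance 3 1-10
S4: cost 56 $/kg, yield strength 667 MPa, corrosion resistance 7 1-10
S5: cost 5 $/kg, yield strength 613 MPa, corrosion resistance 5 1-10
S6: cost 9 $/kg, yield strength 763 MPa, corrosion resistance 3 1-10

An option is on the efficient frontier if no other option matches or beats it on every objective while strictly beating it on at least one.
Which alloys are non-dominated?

S1, S3, S4, S5, S6

S1: not dominated (best corrosion resistance).
S2: dominated by S4 (cost 56≤57, yield strength 667≥533, corrosion resistance 7≥1).
S3: not dominated (best yield strength).
S4: not dominated.
S5: not dominated (best cost).
S6: not dominated.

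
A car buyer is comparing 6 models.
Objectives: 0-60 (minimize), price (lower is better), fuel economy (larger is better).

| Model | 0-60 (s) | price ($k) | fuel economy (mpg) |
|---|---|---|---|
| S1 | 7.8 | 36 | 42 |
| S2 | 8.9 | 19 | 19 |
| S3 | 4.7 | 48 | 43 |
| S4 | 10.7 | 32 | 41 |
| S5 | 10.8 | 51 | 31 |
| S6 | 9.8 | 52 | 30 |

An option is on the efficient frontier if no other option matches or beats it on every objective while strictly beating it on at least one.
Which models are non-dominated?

S1: not dominated.
S2: not dominated (best price).
S3: not dominated (best 0-60).
S4: not dominated.
S5: dominated by S1 (0-60 7.8≤10.8, price 36≤51, fuel economy 42≥31).
S6: dominated by S1 (0-60 7.8≤9.8, price 36≤52, fuel economy 42≥30).

S1, S2, S3, S4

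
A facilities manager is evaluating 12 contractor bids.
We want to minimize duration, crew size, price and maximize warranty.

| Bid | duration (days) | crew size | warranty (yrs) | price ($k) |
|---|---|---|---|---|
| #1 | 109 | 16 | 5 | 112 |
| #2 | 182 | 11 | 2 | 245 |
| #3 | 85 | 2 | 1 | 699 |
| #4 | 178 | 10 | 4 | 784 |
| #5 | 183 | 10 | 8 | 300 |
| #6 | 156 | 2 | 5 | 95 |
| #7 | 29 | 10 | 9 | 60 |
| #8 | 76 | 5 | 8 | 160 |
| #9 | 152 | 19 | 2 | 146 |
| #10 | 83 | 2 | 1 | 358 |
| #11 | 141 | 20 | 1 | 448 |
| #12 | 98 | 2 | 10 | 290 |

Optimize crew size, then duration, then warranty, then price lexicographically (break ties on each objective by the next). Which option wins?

First minimize crew size: best is 2, kept {#3, #6, #10, #12}.
Then minimize duration: best is 83, kept {#10}.

#10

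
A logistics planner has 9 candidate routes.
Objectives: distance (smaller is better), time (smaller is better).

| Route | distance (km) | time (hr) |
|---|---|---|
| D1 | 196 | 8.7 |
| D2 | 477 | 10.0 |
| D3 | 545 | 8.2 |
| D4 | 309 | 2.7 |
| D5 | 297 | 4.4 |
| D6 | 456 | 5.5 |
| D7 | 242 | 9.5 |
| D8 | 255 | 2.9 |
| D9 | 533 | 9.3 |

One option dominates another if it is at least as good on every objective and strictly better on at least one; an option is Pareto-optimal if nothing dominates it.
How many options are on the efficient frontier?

3

D1: not dominated (best distance).
D2: dominated by D1 (distance 196≤477, time 8.7≤10.0).
D3: dominated by D4 (distance 309≤545, time 2.7≤8.2).
D4: not dominated (best time).
D5: dominated by D8 (distance 255≤297, time 2.9≤4.4).
D6: dominated by D4 (distance 309≤456, time 2.7≤5.5).
D7: dominated by D1 (distance 196≤242, time 8.7≤9.5).
D8: not dominated.
D9: dominated by D1 (distance 196≤533, time 8.7≤9.3).
Pareto-optimal: D1, D4, D8 → 3.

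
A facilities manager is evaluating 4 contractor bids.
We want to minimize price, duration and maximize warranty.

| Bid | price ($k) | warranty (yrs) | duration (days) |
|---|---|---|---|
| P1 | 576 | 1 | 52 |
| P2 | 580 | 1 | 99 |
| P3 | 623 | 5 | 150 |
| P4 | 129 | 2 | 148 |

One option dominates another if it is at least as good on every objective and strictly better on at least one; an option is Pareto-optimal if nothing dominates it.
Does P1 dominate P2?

P1 vs P2: price 576≤580, warranty 1≥1, duration 52≤99 — P1 is at least as good on every objective with at least one strict improvement.

Yes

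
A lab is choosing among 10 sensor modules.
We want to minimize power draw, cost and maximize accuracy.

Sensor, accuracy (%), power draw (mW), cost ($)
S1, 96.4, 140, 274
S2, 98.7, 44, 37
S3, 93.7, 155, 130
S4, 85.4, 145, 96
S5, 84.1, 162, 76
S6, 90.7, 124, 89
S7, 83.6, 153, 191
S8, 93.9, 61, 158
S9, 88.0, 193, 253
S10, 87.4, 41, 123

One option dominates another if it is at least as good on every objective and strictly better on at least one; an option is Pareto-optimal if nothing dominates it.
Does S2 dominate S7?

S2 vs S7: accuracy 98.7≥83.6, power draw 44≤153, cost 37≤191 — S2 is at least as good on every objective with at least one strict improvement.

Yes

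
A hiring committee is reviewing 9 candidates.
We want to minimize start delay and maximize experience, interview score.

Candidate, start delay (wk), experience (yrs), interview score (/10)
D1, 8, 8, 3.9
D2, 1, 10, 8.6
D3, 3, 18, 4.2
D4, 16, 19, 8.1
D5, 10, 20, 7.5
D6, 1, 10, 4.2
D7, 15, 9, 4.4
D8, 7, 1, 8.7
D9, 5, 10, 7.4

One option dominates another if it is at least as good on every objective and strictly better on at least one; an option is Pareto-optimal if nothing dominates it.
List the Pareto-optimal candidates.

D2, D3, D4, D5, D8

D1: dominated by D2 (start delay 1≤8, experience 10≥8, interview score 8.6≥3.9).
D2: not dominated.
D3: not dominated.
D4: not dominated.
D5: not dominated (best experience).
D6: dominated by D2 (start delay 1≤1, experience 10≥10, interview score 8.6≥4.2).
D7: dominated by D2 (start delay 1≤15, experience 10≥9, interview score 8.6≥4.4).
D8: not dominated (best interview score).
D9: dominated by D2 (start delay 1≤5, experience 10≥10, interview score 8.6≥7.4).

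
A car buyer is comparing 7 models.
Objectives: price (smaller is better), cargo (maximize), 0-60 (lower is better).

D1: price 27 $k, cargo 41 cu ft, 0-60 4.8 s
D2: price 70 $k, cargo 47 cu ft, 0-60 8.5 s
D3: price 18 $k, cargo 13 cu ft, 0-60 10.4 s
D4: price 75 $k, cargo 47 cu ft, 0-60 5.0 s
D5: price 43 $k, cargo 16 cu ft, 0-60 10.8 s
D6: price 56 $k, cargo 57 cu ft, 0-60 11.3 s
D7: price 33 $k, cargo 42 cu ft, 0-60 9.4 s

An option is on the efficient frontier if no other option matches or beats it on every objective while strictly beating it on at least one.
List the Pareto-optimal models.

D1, D2, D3, D4, D6, D7

D1: not dominated (best 0-60).
D2: not dominated.
D3: not dominated (best price).
D4: not dominated.
D5: dominated by D1 (price 27≤43, cargo 41≥16, 0-60 4.8≤10.8).
D6: not dominated (best cargo).
D7: not dominated.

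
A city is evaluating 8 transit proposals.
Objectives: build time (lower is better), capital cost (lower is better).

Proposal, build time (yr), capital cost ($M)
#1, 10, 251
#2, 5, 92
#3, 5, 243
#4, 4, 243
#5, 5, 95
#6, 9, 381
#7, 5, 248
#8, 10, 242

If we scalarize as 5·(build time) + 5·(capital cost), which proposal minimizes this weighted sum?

#1: 5·10 + 5·251 = 1305
#2: 5·5 + 5·92 = 485
#3: 5·5 + 5·243 = 1240
#4: 5·4 + 5·243 = 1235
#5: 5·5 + 5·95 = 500
#6: 5·9 + 5·381 = 1950
#7: 5·5 + 5·248 = 1265
#8: 5·10 + 5·242 = 1260
Lowest: #2 at 485.

#2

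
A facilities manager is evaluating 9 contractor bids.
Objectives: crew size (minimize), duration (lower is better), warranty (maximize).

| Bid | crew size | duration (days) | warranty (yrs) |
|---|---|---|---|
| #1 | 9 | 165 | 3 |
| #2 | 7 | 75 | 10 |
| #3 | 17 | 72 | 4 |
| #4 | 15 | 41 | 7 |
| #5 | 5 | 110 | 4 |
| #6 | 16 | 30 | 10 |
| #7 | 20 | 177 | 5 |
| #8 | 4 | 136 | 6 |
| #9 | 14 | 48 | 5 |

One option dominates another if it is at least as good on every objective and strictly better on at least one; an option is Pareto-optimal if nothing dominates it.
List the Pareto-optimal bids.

#2, #4, #5, #6, #8, #9

#1: dominated by #2 (crew size 7≤9, duration 75≤165, warranty 10≥3).
#2: not dominated.
#3: dominated by #4 (crew size 15≤17, duration 41≤72, warranty 7≥4).
#4: not dominated.
#5: not dominated.
#6: not dominated (best duration).
#7: dominated by #2 (crew size 7≤20, duration 75≤177, warranty 10≥5).
#8: not dominated (best crew size).
#9: not dominated.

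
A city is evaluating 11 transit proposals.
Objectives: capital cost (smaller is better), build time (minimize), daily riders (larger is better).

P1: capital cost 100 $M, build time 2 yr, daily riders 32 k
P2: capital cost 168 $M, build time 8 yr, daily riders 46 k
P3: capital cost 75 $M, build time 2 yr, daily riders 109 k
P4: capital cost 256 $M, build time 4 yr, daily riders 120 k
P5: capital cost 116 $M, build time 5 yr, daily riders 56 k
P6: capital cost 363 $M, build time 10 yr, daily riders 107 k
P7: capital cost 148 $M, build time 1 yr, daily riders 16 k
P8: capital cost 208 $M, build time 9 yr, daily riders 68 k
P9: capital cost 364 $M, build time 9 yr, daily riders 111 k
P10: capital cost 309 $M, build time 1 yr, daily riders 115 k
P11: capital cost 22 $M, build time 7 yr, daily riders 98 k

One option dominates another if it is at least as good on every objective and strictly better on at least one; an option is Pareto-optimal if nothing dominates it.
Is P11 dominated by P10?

No

P10 vs P11: P10 is worse on capital cost (309 vs 22), so it does not dominate P11.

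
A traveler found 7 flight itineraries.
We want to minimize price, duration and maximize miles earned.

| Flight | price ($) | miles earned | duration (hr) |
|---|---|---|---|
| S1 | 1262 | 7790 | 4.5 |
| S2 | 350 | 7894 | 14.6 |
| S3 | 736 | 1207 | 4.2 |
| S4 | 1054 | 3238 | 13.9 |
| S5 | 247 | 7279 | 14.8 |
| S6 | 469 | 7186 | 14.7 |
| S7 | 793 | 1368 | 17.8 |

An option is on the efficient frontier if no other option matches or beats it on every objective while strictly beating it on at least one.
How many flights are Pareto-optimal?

S1: not dominated.
S2: not dominated (best miles earned).
S3: not dominated (best duration).
S4: not dominated.
S5: not dominated (best price).
S6: dominated by S2 (price 350≤469, miles earned 7894≥7186, duration 14.6≤14.7).
S7: dominated by S2 (price 350≤793, miles earned 7894≥1368, duration 14.6≤17.8).
Pareto-optimal: S1, S2, S3, S4, S5 → 5.

5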